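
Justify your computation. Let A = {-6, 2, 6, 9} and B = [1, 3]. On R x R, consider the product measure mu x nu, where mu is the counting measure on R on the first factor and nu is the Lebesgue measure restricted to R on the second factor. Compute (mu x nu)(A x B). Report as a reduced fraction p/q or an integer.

For a measurable rectangle A x B, the product measure satisfies
  (mu x nu)(A x B) = mu(A) * nu(B).
  mu(A) = 4.
  nu(B) = 2.
  (mu x nu)(A x B) = 4 * 2 = 8.

8


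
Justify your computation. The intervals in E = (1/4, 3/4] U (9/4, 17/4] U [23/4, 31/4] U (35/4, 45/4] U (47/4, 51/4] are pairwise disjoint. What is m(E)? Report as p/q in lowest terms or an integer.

For pairwise disjoint intervals, m(union_i I_i) = sum_i m(I_i),
and m is invariant under swapping open/closed endpoints (single points have measure 0).
So m(E) = sum_i (b_i - a_i).
  I_1 has length 3/4 - 1/4 = 1/2.
  I_2 has length 17/4 - 9/4 = 2.
  I_3 has length 31/4 - 23/4 = 2.
  I_4 has length 45/4 - 35/4 = 5/2.
  I_5 has length 51/4 - 47/4 = 1.
Summing:
  m(E) = 1/2 + 2 + 2 + 5/2 + 1 = 8.

8


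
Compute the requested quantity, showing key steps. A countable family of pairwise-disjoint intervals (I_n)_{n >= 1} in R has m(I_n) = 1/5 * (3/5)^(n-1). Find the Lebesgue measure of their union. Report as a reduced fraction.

By countable additivity of the Lebesgue measure on pairwise disjoint measurable sets,
  m(union_{n >= 1} I_n) = sum_{n >= 1} m(I_n) = sum_{n >= 1} a * r^(n-1),
  with a = 1/5 and r = 3/5.
Since 0 < r = 3/5 < 1, the geometric series converges:
  sum_{n >= 1} a * r^(n-1) = a / (1 - r).
  = 1/5 / (1 - 3/5)
  = 1/5 / (2/5)
  = 1/2.

1/2


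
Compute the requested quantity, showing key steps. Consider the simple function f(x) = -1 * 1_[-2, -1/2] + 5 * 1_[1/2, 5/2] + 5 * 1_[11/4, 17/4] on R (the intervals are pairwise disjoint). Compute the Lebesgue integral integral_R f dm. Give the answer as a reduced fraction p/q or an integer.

For a simple function f = sum_i c_i * 1_{A_i} with disjoint A_i,
  integral f dm = sum_i c_i * m(A_i).
Lengths of the A_i:
  m(A_1) = -1/2 - (-2) = 3/2.
  m(A_2) = 5/2 - 1/2 = 2.
  m(A_3) = 17/4 - 11/4 = 3/2.
Contributions c_i * m(A_i):
  (-1) * (3/2) = -3/2.
  (5) * (2) = 10.
  (5) * (3/2) = 15/2.
Total: -3/2 + 10 + 15/2 = 16.

16


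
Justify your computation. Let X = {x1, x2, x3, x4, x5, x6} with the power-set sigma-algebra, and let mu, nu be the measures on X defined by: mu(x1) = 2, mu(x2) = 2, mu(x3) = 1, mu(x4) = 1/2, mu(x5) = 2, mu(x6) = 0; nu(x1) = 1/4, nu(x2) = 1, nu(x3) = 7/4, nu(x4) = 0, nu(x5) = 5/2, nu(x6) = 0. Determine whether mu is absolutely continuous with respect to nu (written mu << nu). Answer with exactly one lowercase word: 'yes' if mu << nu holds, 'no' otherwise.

mu << nu means: every nu-null measurable set is also mu-null; equivalently, for every atom x, if nu({x}) = 0 then mu({x}) = 0.
Checking each atom:
  x1: nu = 1/4 > 0 -> no constraint.
  x2: nu = 1 > 0 -> no constraint.
  x3: nu = 7/4 > 0 -> no constraint.
  x4: nu = 0, mu = 1/2 > 0 -> violates mu << nu.
  x5: nu = 5/2 > 0 -> no constraint.
  x6: nu = 0, mu = 0 -> consistent with mu << nu.
The atom(s) x4 violate the condition (nu = 0 but mu > 0). Therefore mu is NOT absolutely continuous w.r.t. nu.

no


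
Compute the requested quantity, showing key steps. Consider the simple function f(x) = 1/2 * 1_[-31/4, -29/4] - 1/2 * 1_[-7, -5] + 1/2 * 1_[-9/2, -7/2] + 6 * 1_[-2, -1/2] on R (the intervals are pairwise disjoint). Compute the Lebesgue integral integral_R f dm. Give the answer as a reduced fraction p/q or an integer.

For a simple function f = sum_i c_i * 1_{A_i} with disjoint A_i,
  integral f dm = sum_i c_i * m(A_i).
Lengths of the A_i:
  m(A_1) = -29/4 - (-31/4) = 1/2.
  m(A_2) = -5 - (-7) = 2.
  m(A_3) = -7/2 - (-9/2) = 1.
  m(A_4) = -1/2 - (-2) = 3/2.
Contributions c_i * m(A_i):
  (1/2) * (1/2) = 1/4.
  (-1/2) * (2) = -1.
  (1/2) * (1) = 1/2.
  (6) * (3/2) = 9.
Total: 1/4 - 1 + 1/2 + 9 = 35/4.

35/4


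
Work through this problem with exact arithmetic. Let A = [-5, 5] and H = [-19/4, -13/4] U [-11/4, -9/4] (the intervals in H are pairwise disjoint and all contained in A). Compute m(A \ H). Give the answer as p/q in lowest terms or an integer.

The ambient interval has length m(A) = 5 - (-5) = 10.
Since the holes are disjoint and sit inside A, by finite additivity
  m(H) = sum_i (b_i - a_i), and m(A \ H) = m(A) - m(H).
Computing the hole measures:
  m(H_1) = -13/4 - (-19/4) = 3/2.
  m(H_2) = -9/4 - (-11/4) = 1/2.
Summed: m(H) = 3/2 + 1/2 = 2.
So m(A \ H) = 10 - 2 = 8.

8


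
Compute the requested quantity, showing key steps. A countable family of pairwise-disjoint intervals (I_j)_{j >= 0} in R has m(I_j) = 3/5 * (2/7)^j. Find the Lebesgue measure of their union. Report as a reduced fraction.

By countable additivity of the Lebesgue measure on pairwise disjoint measurable sets,
  m(union_{j >= 0} I_j) = sum_{j >= 0} m(I_j) = sum_{j >= 0} a * r^j,
  with a = 3/5 and r = 2/7.
Since 0 < r = 2/7 < 1, the geometric series converges:
  sum_{j >= 0} a * r^j = a / (1 - r).
  = 3/5 / (1 - 2/7)
  = 3/5 / (5/7)
  = 21/25.

21/25


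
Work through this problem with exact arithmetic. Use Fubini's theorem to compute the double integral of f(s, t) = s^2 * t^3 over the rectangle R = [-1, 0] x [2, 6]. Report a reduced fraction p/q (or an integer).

f(s, t) is a tensor product of a function of s and a function of t, and both factors are bounded continuous (hence Lebesgue integrable) on the rectangle, so Fubini's theorem applies:
  integral_R f d(m x m) = (integral_a1^b1 s^2 ds) * (integral_a2^b2 t^3 dt).
Inner integral in s: integral_{-1}^{0} s^2 ds = (0^3 - (-1)^3)/3
  = 1/3.
Inner integral in t: integral_{2}^{6} t^3 dt = (6^4 - 2^4)/4
  = 320.
Product: (1/3) * (320) = 320/3.

320/3


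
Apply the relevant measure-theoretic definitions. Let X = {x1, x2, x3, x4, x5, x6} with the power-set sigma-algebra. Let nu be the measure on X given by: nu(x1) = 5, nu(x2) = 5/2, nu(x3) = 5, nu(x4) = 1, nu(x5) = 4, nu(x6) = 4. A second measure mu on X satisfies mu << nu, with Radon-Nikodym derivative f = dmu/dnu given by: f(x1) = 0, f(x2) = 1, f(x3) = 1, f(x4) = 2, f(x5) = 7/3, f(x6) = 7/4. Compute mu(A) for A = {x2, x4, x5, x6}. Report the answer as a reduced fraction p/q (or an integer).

By the defining property of the Radon-Nikodym derivative, for every measurable set A,
  mu(A) = integral_A f dnu.
Since nu is a discrete measure concentrated on the atoms of X, the integral over A reduces to the sum
  mu(A) = sum_{x in A} f(x) * nu({x}).
Computing each term:
  x2: f(x2) * nu(x2) = 1 * 5/2 = 5/2.
  x4: f(x4) * nu(x4) = 2 * 1 = 2.
  x5: f(x5) * nu(x5) = 7/3 * 4 = 28/3.
  x6: f(x6) * nu(x6) = 7/4 * 4 = 7.
Summing: mu(A) = 5/2 + 2 + 28/3 + 7 = 125/6.

125/6


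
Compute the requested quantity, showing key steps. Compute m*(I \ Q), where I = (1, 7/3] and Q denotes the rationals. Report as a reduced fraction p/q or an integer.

The interval I = (1, 7/3] has m(I) = 7/3 - 1 = 4/3 (endpoints are measure-zero, so open/closed/half-open agree). Write I = (I cap Q) u (I \ Q). The rationals in I are countable, so m*(I cap Q) = 0 (cover each rational by intervals whose total length is arbitrarily small). By countable subadditivity m*(I) <= m*(I cap Q) + m*(I \ Q), hence m*(I \ Q) >= m(I) = 4/3. The reverse inequality m*(I \ Q) <= m*(I) = 4/3 is trivial since (I \ Q) is a subset of I. Therefore m*(I \ Q) = 4/3.

4/3


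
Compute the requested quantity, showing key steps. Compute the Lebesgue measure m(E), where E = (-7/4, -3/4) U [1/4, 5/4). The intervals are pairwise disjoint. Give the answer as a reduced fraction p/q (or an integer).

For pairwise disjoint intervals, m(union_i I_i) = sum_i m(I_i),
and m is invariant under swapping open/closed endpoints (single points have measure 0).
So m(E) = sum_i (b_i - a_i).
  I_1 has length -3/4 - (-7/4) = 1.
  I_2 has length 5/4 - 1/4 = 1.
Summing:
  m(E) = 1 + 1 = 2.

2


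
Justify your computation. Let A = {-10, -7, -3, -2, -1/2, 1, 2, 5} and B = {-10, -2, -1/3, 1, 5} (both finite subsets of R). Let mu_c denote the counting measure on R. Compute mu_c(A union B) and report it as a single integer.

Counting measure on a finite set equals cardinality. By inclusion-exclusion, |A union B| = |A| + |B| - |A cap B|.
|A| = 8, |B| = 5, |A cap B| = 4.
So mu_c(A union B) = 8 + 5 - 4 = 9.

9


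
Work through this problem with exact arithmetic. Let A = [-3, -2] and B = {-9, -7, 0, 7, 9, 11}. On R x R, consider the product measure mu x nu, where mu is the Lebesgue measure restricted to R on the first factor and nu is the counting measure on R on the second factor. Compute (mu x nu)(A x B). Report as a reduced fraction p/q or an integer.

For a measurable rectangle A x B, the product measure satisfies
  (mu x nu)(A x B) = mu(A) * nu(B).
  mu(A) = 1.
  nu(B) = 6.
  (mu x nu)(A x B) = 1 * 6 = 6.

6


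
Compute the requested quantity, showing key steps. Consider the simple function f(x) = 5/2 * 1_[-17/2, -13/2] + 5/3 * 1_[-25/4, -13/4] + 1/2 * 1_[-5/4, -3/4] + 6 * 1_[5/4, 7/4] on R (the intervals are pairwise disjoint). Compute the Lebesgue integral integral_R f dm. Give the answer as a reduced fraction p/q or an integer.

For a simple function f = sum_i c_i * 1_{A_i} with disjoint A_i,
  integral f dm = sum_i c_i * m(A_i).
Lengths of the A_i:
  m(A_1) = -13/2 - (-17/2) = 2.
  m(A_2) = -13/4 - (-25/4) = 3.
  m(A_3) = -3/4 - (-5/4) = 1/2.
  m(A_4) = 7/4 - 5/4 = 1/2.
Contributions c_i * m(A_i):
  (5/2) * (2) = 5.
  (5/3) * (3) = 5.
  (1/2) * (1/2) = 1/4.
  (6) * (1/2) = 3.
Total: 5 + 5 + 1/4 + 3 = 53/4.

53/4


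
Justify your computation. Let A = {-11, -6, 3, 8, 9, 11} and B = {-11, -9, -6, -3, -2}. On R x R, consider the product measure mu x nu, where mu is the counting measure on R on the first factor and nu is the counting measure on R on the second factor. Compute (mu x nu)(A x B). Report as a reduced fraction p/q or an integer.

For a measurable rectangle A x B, the product measure satisfies
  (mu x nu)(A x B) = mu(A) * nu(B).
  mu(A) = 6.
  nu(B) = 5.
  (mu x nu)(A x B) = 6 * 5 = 30.

30


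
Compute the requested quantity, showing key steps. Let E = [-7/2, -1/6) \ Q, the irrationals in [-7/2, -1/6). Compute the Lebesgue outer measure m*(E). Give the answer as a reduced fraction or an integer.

The interval I = [-7/2, -1/6) has m(I) = -1/6 - (-7/2) = 10/3 (endpoints are measure-zero, so open/closed/half-open agree). Write I = (I cap Q) u (I \ Q). The rationals in I are countable, so m*(I cap Q) = 0 (cover each rational by intervals whose total length is arbitrarily small). By countable subadditivity m*(I) <= m*(I cap Q) + m*(I \ Q), hence m*(I \ Q) >= m(I) = 10/3. The reverse inequality m*(I \ Q) <= m*(I) = 10/3 is trivial since (I \ Q) is a subset of I. Therefore m*(I \ Q) = 10/3.

10/3


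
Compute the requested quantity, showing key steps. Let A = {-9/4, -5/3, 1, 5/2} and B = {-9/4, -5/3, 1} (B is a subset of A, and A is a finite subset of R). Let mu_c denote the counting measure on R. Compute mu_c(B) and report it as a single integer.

Counting measure assigns mu_c(E) = |E| (number of elements) when E is finite.
B has 3 element(s), so mu_c(B) = 3.

3


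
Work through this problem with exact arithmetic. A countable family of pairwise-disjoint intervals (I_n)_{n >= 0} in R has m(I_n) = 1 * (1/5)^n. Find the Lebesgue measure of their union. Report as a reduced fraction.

By countable additivity of the Lebesgue measure on pairwise disjoint measurable sets,
  m(union_{n >= 0} I_n) = sum_{n >= 0} m(I_n) = sum_{n >= 0} a * r^n,
  with a = 1 and r = 1/5.
Since 0 < r = 1/5 < 1, the geometric series converges:
  sum_{n >= 0} a * r^n = a / (1 - r).
  = 1 / (1 - 1/5)
  = 1 / (4/5)
  = 5/4.

5/4


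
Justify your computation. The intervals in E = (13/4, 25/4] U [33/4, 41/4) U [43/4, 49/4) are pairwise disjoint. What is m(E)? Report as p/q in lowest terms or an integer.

For pairwise disjoint intervals, m(union_i I_i) = sum_i m(I_i),
and m is invariant under swapping open/closed endpoints (single points have measure 0).
So m(E) = sum_i (b_i - a_i).
  I_1 has length 25/4 - 13/4 = 3.
  I_2 has length 41/4 - 33/4 = 2.
  I_3 has length 49/4 - 43/4 = 3/2.
Summing:
  m(E) = 3 + 2 + 3/2 = 13/2.

13/2


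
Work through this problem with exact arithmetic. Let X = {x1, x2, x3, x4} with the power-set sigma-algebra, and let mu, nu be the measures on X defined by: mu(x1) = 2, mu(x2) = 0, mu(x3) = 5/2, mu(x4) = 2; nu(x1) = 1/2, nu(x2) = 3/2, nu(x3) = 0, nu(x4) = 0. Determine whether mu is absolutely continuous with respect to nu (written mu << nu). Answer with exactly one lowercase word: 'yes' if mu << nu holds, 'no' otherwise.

mu << nu means: every nu-null measurable set is also mu-null; equivalently, for every atom x, if nu({x}) = 0 then mu({x}) = 0.
Checking each atom:
  x1: nu = 1/2 > 0 -> no constraint.
  x2: nu = 3/2 > 0 -> no constraint.
  x3: nu = 0, mu = 5/2 > 0 -> violates mu << nu.
  x4: nu = 0, mu = 2 > 0 -> violates mu << nu.
The atom(s) x3, x4 violate the condition (nu = 0 but mu > 0). Therefore mu is NOT absolutely continuous w.r.t. nu.

no


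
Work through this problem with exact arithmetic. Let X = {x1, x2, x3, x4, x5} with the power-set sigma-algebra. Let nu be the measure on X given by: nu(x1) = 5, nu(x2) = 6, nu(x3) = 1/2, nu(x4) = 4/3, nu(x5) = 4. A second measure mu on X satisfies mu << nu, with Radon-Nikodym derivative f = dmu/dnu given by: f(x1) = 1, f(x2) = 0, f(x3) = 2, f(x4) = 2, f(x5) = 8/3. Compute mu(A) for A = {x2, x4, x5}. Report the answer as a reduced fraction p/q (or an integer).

By the defining property of the Radon-Nikodym derivative, for every measurable set A,
  mu(A) = integral_A f dnu.
Since nu is a discrete measure concentrated on the atoms of X, the integral over A reduces to the sum
  mu(A) = sum_{x in A} f(x) * nu({x}).
Computing each term:
  x2: f(x2) * nu(x2) = 0 * 6 = 0.
  x4: f(x4) * nu(x4) = 2 * 4/3 = 8/3.
  x5: f(x5) * nu(x5) = 8/3 * 4 = 32/3.
Summing: mu(A) = 0 + 8/3 + 32/3 = 40/3.

40/3


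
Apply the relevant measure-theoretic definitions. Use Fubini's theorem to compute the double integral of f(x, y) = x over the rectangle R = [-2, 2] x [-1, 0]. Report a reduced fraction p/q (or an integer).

f(x, y) is a tensor product of a function of x and a function of y, and both factors are bounded continuous (hence Lebesgue integrable) on the rectangle, so Fubini's theorem applies:
  integral_R f d(m x m) = (integral_a1^b1 x dx) * (integral_a2^b2 1 dy).
Inner integral in x: integral_{-2}^{2} x dx = (2^2 - (-2)^2)/2
  = 0.
Inner integral in y: integral_{-1}^{0} 1 dy = (0^1 - (-1)^1)/1
  = 1.
Product: (0) * (1) = 0.

0


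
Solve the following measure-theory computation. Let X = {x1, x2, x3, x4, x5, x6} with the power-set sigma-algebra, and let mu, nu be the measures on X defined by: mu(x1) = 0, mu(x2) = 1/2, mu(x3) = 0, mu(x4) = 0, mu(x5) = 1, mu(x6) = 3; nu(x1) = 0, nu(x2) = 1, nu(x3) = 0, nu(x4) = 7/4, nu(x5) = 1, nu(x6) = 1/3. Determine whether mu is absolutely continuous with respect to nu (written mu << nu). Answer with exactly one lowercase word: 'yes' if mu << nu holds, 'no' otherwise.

mu << nu means: every nu-null measurable set is also mu-null; equivalently, for every atom x, if nu({x}) = 0 then mu({x}) = 0.
Checking each atom:
  x1: nu = 0, mu = 0 -> consistent with mu << nu.
  x2: nu = 1 > 0 -> no constraint.
  x3: nu = 0, mu = 0 -> consistent with mu << nu.
  x4: nu = 7/4 > 0 -> no constraint.
  x5: nu = 1 > 0 -> no constraint.
  x6: nu = 1/3 > 0 -> no constraint.
No atom violates the condition. Therefore mu << nu.

yes


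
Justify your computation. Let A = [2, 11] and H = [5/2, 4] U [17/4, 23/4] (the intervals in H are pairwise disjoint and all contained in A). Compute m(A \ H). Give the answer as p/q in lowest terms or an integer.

The ambient interval has length m(A) = 11 - 2 = 9.
Since the holes are disjoint and sit inside A, by finite additivity
  m(H) = sum_i (b_i - a_i), and m(A \ H) = m(A) - m(H).
Computing the hole measures:
  m(H_1) = 4 - 5/2 = 3/2.
  m(H_2) = 23/4 - 17/4 = 3/2.
Summed: m(H) = 3/2 + 3/2 = 3.
So m(A \ H) = 9 - 3 = 6.

6


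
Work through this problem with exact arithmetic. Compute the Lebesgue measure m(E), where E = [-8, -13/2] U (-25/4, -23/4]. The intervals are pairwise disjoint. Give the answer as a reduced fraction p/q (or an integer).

For pairwise disjoint intervals, m(union_i I_i) = sum_i m(I_i),
and m is invariant under swapping open/closed endpoints (single points have measure 0).
So m(E) = sum_i (b_i - a_i).
  I_1 has length -13/2 - (-8) = 3/2.
  I_2 has length -23/4 - (-25/4) = 1/2.
Summing:
  m(E) = 3/2 + 1/2 = 2.

2


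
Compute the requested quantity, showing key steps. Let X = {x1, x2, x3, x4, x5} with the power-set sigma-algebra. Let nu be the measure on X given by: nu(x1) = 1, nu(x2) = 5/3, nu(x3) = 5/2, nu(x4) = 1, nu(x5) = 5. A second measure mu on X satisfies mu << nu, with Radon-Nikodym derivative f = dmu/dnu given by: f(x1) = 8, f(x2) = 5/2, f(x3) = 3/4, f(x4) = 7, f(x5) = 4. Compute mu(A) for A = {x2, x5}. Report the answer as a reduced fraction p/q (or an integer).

By the defining property of the Radon-Nikodym derivative, for every measurable set A,
  mu(A) = integral_A f dnu.
Since nu is a discrete measure concentrated on the atoms of X, the integral over A reduces to the sum
  mu(A) = sum_{x in A} f(x) * nu({x}).
Computing each term:
  x2: f(x2) * nu(x2) = 5/2 * 5/3 = 25/6.
  x5: f(x5) * nu(x5) = 4 * 5 = 20.
Summing: mu(A) = 25/6 + 20 = 145/6.

145/6


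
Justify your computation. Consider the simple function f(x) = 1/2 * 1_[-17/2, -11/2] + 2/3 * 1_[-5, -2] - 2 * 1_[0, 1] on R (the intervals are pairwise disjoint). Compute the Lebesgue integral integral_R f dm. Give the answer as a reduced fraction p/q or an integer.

For a simple function f = sum_i c_i * 1_{A_i} with disjoint A_i,
  integral f dm = sum_i c_i * m(A_i).
Lengths of the A_i:
  m(A_1) = -11/2 - (-17/2) = 3.
  m(A_2) = -2 - (-5) = 3.
  m(A_3) = 1 - 0 = 1.
Contributions c_i * m(A_i):
  (1/2) * (3) = 3/2.
  (2/3) * (3) = 2.
  (-2) * (1) = -2.
Total: 3/2 + 2 - 2 = 3/2.

3/2


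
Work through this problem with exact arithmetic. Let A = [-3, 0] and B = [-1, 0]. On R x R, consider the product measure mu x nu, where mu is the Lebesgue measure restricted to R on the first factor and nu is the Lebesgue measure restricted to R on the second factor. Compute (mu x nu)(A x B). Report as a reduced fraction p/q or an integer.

For a measurable rectangle A x B, the product measure satisfies
  (mu x nu)(A x B) = mu(A) * nu(B).
  mu(A) = 3.
  nu(B) = 1.
  (mu x nu)(A x B) = 3 * 1 = 3.

3


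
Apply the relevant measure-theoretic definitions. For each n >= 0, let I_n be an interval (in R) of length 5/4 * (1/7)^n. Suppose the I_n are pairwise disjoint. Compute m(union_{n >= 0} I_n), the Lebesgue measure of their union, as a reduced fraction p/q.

By countable additivity of the Lebesgue measure on pairwise disjoint measurable sets,
  m(union_{n >= 0} I_n) = sum_{n >= 0} m(I_n) = sum_{n >= 0} a * r^n,
  with a = 5/4 and r = 1/7.
Since 0 < r = 1/7 < 1, the geometric series converges:
  sum_{n >= 0} a * r^n = a / (1 - r).
  = 5/4 / (1 - 1/7)
  = 5/4 / (6/7)
  = 35/24.

35/24


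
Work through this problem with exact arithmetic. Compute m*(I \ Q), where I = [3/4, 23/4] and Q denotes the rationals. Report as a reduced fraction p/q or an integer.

The interval I = [3/4, 23/4] has m(I) = 23/4 - 3/4 = 5 (endpoints are measure-zero, so open/closed/half-open agree). Write I = (I cap Q) u (I \ Q). The rationals in I are countable, so m*(I cap Q) = 0 (cover each rational by intervals whose total length is arbitrarily small). By countable subadditivity m*(I) <= m*(I cap Q) + m*(I \ Q), hence m*(I \ Q) >= m(I) = 5. The reverse inequality m*(I \ Q) <= m*(I) = 5 is trivial since (I \ Q) is a subset of I. Therefore m*(I \ Q) = 5.

5


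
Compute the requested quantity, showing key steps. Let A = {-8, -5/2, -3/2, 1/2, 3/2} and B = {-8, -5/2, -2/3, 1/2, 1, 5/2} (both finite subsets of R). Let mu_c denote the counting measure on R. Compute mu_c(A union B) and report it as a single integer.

Counting measure on a finite set equals cardinality. By inclusion-exclusion, |A union B| = |A| + |B| - |A cap B|.
|A| = 5, |B| = 6, |A cap B| = 3.
So mu_c(A union B) = 5 + 6 - 3 = 8.

8


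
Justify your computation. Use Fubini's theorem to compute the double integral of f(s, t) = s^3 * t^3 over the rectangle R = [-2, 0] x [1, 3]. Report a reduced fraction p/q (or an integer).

f(s, t) is a tensor product of a function of s and a function of t, and both factors are bounded continuous (hence Lebesgue integrable) on the rectangle, so Fubini's theorem applies:
  integral_R f d(m x m) = (integral_a1^b1 s^3 ds) * (integral_a2^b2 t^3 dt).
Inner integral in s: integral_{-2}^{0} s^3 ds = (0^4 - (-2)^4)/4
  = -4.
Inner integral in t: integral_{1}^{3} t^3 dt = (3^4 - 1^4)/4
  = 20.
Product: (-4) * (20) = -80.

-80


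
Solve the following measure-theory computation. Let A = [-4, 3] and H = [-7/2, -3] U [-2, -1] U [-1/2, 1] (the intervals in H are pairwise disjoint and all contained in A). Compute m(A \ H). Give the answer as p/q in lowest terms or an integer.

The ambient interval has length m(A) = 3 - (-4) = 7.
Since the holes are disjoint and sit inside A, by finite additivity
  m(H) = sum_i (b_i - a_i), and m(A \ H) = m(A) - m(H).
Computing the hole measures:
  m(H_1) = -3 - (-7/2) = 1/2.
  m(H_2) = -1 - (-2) = 1.
  m(H_3) = 1 - (-1/2) = 3/2.
Summed: m(H) = 1/2 + 1 + 3/2 = 3.
So m(A \ H) = 7 - 3 = 4.

4


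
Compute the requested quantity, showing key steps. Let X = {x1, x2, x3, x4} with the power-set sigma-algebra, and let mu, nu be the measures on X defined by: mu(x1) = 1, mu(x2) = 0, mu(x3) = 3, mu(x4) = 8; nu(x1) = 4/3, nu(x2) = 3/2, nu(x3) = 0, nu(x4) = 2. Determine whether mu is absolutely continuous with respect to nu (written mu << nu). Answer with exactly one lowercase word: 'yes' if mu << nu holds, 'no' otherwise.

mu << nu means: every nu-null measurable set is also mu-null; equivalently, for every atom x, if nu({x}) = 0 then mu({x}) = 0.
Checking each atom:
  x1: nu = 4/3 > 0 -> no constraint.
  x2: nu = 3/2 > 0 -> no constraint.
  x3: nu = 0, mu = 3 > 0 -> violates mu << nu.
  x4: nu = 2 > 0 -> no constraint.
The atom(s) x3 violate the condition (nu = 0 but mu > 0). Therefore mu is NOT absolutely continuous w.r.t. nu.

no


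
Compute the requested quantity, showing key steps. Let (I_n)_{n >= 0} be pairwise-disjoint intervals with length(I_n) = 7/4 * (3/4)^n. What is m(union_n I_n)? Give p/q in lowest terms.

By countable additivity of the Lebesgue measure on pairwise disjoint measurable sets,
  m(union_{n >= 0} I_n) = sum_{n >= 0} m(I_n) = sum_{n >= 0} a * r^n,
  with a = 7/4 and r = 3/4.
Since 0 < r = 3/4 < 1, the geometric series converges:
  sum_{n >= 0} a * r^n = a / (1 - r).
  = 7/4 / (1 - 3/4)
  = 7/4 / (1/4)
  = 7.

7


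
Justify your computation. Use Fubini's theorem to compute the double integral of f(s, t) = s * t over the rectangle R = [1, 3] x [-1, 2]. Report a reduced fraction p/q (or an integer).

f(s, t) is a tensor product of a function of s and a function of t, and both factors are bounded continuous (hence Lebesgue integrable) on the rectangle, so Fubini's theorem applies:
  integral_R f d(m x m) = (integral_a1^b1 s ds) * (integral_a2^b2 t dt).
Inner integral in s: integral_{1}^{3} s ds = (3^2 - 1^2)/2
  = 4.
Inner integral in t: integral_{-1}^{2} t dt = (2^2 - (-1)^2)/2
  = 3/2.
Product: (4) * (3/2) = 6.

6


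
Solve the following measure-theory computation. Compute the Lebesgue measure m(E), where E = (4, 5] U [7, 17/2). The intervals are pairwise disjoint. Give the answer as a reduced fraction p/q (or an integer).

For pairwise disjoint intervals, m(union_i I_i) = sum_i m(I_i),
and m is invariant under swapping open/closed endpoints (single points have measure 0).
So m(E) = sum_i (b_i - a_i).
  I_1 has length 5 - 4 = 1.
  I_2 has length 17/2 - 7 = 3/2.
Summing:
  m(E) = 1 + 3/2 = 5/2.

5/2


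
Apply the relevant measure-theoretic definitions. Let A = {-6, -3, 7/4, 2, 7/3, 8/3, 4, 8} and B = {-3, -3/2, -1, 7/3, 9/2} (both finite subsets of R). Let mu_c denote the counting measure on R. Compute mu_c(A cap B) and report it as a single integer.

Counting measure on a finite set equals cardinality. mu_c(A cap B) = |A cap B| (elements appearing in both).
Enumerating the elements of A that also lie in B gives 2 element(s).
So mu_c(A cap B) = 2.

2


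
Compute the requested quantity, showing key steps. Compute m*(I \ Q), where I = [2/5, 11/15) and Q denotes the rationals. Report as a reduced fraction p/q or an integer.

The interval I = [2/5, 11/15) has m(I) = 11/15 - 2/5 = 1/3 (endpoints are measure-zero, so open/closed/half-open agree). Write I = (I cap Q) u (I \ Q). The rationals in I are countable, so m*(I cap Q) = 0 (cover each rational by intervals whose total length is arbitrarily small). By countable subadditivity m*(I) <= m*(I cap Q) + m*(I \ Q), hence m*(I \ Q) >= m(I) = 1/3. The reverse inequality m*(I \ Q) <= m*(I) = 1/3 is trivial since (I \ Q) is a subset of I. Therefore m*(I \ Q) = 1/3.

1/3


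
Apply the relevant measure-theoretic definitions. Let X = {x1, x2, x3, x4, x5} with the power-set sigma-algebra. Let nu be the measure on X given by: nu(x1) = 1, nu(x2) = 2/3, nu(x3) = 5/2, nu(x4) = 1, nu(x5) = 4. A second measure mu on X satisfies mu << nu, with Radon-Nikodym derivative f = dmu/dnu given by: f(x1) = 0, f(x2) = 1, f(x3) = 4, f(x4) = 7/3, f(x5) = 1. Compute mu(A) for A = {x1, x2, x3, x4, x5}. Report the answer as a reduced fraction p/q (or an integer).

By the defining property of the Radon-Nikodym derivative, for every measurable set A,
  mu(A) = integral_A f dnu.
Since nu is a discrete measure concentrated on the atoms of X, the integral over A reduces to the sum
  mu(A) = sum_{x in A} f(x) * nu({x}).
Computing each term:
  x1: f(x1) * nu(x1) = 0 * 1 = 0.
  x2: f(x2) * nu(x2) = 1 * 2/3 = 2/3.
  x3: f(x3) * nu(x3) = 4 * 5/2 = 10.
  x4: f(x4) * nu(x4) = 7/3 * 1 = 7/3.
  x5: f(x5) * nu(x5) = 1 * 4 = 4.
Summing: mu(A) = 0 + 2/3 + 10 + 7/3 + 4 = 17.

17


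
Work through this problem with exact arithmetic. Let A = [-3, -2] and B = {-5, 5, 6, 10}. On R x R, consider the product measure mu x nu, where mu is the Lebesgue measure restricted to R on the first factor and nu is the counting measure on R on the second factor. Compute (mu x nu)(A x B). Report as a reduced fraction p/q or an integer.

For a measurable rectangle A x B, the product measure satisfies
  (mu x nu)(A x B) = mu(A) * nu(B).
  mu(A) = 1.
  nu(B) = 4.
  (mu x nu)(A x B) = 1 * 4 = 4.

4


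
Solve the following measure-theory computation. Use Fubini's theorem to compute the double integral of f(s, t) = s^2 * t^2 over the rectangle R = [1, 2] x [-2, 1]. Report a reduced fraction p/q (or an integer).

f(s, t) is a tensor product of a function of s and a function of t, and both factors are bounded continuous (hence Lebesgue integrable) on the rectangle, so Fubini's theorem applies:
  integral_R f d(m x m) = (integral_a1^b1 s^2 ds) * (integral_a2^b2 t^2 dt).
Inner integral in s: integral_{1}^{2} s^2 ds = (2^3 - 1^3)/3
  = 7/3.
Inner integral in t: integral_{-2}^{1} t^2 dt = (1^3 - (-2)^3)/3
  = 3.
Product: (7/3) * (3) = 7.

7


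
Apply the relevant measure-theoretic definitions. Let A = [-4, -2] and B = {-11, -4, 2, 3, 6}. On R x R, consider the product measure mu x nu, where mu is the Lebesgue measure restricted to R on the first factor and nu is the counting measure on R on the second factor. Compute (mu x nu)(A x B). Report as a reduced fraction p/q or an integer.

For a measurable rectangle A x B, the product measure satisfies
  (mu x nu)(A x B) = mu(A) * nu(B).
  mu(A) = 2.
  nu(B) = 5.
  (mu x nu)(A x B) = 2 * 5 = 10.

10


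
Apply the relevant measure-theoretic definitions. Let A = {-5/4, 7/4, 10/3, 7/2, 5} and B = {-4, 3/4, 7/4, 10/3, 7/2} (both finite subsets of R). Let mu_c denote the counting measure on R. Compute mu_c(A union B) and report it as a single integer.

Counting measure on a finite set equals cardinality. By inclusion-exclusion, |A union B| = |A| + |B| - |A cap B|.
|A| = 5, |B| = 5, |A cap B| = 3.
So mu_c(A union B) = 5 + 5 - 3 = 7.

7


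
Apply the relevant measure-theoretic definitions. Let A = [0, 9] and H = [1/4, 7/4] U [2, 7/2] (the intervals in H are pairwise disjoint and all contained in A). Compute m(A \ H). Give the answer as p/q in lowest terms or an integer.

The ambient interval has length m(A) = 9 - 0 = 9.
Since the holes are disjoint and sit inside A, by finite additivity
  m(H) = sum_i (b_i - a_i), and m(A \ H) = m(A) - m(H).
Computing the hole measures:
  m(H_1) = 7/4 - 1/4 = 3/2.
  m(H_2) = 7/2 - 2 = 3/2.
Summed: m(H) = 3/2 + 3/2 = 3.
So m(A \ H) = 9 - 3 = 6.

6


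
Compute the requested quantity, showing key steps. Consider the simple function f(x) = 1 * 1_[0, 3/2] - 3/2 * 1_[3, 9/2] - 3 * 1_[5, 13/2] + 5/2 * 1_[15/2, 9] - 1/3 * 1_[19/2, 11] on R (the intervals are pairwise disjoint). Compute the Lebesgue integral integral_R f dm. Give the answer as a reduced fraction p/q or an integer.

For a simple function f = sum_i c_i * 1_{A_i} with disjoint A_i,
  integral f dm = sum_i c_i * m(A_i).
Lengths of the A_i:
  m(A_1) = 3/2 - 0 = 3/2.
  m(A_2) = 9/2 - 3 = 3/2.
  m(A_3) = 13/2 - 5 = 3/2.
  m(A_4) = 9 - 15/2 = 3/2.
  m(A_5) = 11 - 19/2 = 3/2.
Contributions c_i * m(A_i):
  (1) * (3/2) = 3/2.
  (-3/2) * (3/2) = -9/4.
  (-3) * (3/2) = -9/2.
  (5/2) * (3/2) = 15/4.
  (-1/3) * (3/2) = -1/2.
Total: 3/2 - 9/4 - 9/2 + 15/4 - 1/2 = -2.

-2


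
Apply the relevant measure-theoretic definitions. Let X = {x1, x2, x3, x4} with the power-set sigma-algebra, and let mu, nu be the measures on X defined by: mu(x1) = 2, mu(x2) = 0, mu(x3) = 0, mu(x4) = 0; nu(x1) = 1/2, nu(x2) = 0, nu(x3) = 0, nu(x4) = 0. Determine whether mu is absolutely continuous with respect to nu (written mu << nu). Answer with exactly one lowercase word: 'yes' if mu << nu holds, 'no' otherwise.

mu << nu means: every nu-null measurable set is also mu-null; equivalently, for every atom x, if nu({x}) = 0 then mu({x}) = 0.
Checking each atom:
  x1: nu = 1/2 > 0 -> no constraint.
  x2: nu = 0, mu = 0 -> consistent with mu << nu.
  x3: nu = 0, mu = 0 -> consistent with mu << nu.
  x4: nu = 0, mu = 0 -> consistent with mu << nu.
No atom violates the condition. Therefore mu << nu.

yes


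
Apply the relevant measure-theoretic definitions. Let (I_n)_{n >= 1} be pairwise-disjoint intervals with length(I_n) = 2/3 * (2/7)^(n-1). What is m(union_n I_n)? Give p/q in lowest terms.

By countable additivity of the Lebesgue measure on pairwise disjoint measurable sets,
  m(union_{n >= 1} I_n) = sum_{n >= 1} m(I_n) = sum_{n >= 1} a * r^(n-1),
  with a = 2/3 and r = 2/7.
Since 0 < r = 2/7 < 1, the geometric series converges:
  sum_{n >= 1} a * r^(n-1) = a / (1 - r).
  = 2/3 / (1 - 2/7)
  = 2/3 / (5/7)
  = 14/15.

14/15


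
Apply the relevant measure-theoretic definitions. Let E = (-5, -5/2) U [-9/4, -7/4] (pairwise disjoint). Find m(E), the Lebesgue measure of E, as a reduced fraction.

For pairwise disjoint intervals, m(union_i I_i) = sum_i m(I_i),
and m is invariant under swapping open/closed endpoints (single points have measure 0).
So m(E) = sum_i (b_i - a_i).
  I_1 has length -5/2 - (-5) = 5/2.
  I_2 has length -7/4 - (-9/4) = 1/2.
Summing:
  m(E) = 5/2 + 1/2 = 3.

3


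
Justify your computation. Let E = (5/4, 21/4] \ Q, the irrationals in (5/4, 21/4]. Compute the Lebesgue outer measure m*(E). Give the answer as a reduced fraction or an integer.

The interval I = (5/4, 21/4] has m(I) = 21/4 - 5/4 = 4 (endpoints are measure-zero, so open/closed/half-open agree). Write I = (I cap Q) u (I \ Q). The rationals in I are countable, so m*(I cap Q) = 0 (cover each rational by intervals whose total length is arbitrarily small). By countable subadditivity m*(I) <= m*(I cap Q) + m*(I \ Q), hence m*(I \ Q) >= m(I) = 4. The reverse inequality m*(I \ Q) <= m*(I) = 4 is trivial since (I \ Q) is a subset of I. Therefore m*(I \ Q) = 4.

4


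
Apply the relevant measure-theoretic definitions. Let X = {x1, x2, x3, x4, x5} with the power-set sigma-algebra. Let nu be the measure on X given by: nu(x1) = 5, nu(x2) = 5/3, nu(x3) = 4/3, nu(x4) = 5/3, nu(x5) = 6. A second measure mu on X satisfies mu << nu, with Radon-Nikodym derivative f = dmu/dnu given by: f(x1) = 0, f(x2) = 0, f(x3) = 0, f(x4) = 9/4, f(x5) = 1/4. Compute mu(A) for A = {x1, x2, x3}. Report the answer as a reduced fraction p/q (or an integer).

By the defining property of the Radon-Nikodym derivative, for every measurable set A,
  mu(A) = integral_A f dnu.
Since nu is a discrete measure concentrated on the atoms of X, the integral over A reduces to the sum
  mu(A) = sum_{x in A} f(x) * nu({x}).
Computing each term:
  x1: f(x1) * nu(x1) = 0 * 5 = 0.
  x2: f(x2) * nu(x2) = 0 * 5/3 = 0.
  x3: f(x3) * nu(x3) = 0 * 4/3 = 0.
Summing: mu(A) = 0 + 0 + 0 = 0.

0


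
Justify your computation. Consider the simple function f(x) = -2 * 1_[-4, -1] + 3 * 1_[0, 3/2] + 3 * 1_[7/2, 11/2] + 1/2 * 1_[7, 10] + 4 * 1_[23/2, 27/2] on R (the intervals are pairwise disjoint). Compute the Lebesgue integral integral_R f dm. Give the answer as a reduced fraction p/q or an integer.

For a simple function f = sum_i c_i * 1_{A_i} with disjoint A_i,
  integral f dm = sum_i c_i * m(A_i).
Lengths of the A_i:
  m(A_1) = -1 - (-4) = 3.
  m(A_2) = 3/2 - 0 = 3/2.
  m(A_3) = 11/2 - 7/2 = 2.
  m(A_4) = 10 - 7 = 3.
  m(A_5) = 27/2 - 23/2 = 2.
Contributions c_i * m(A_i):
  (-2) * (3) = -6.
  (3) * (3/2) = 9/2.
  (3) * (2) = 6.
  (1/2) * (3) = 3/2.
  (4) * (2) = 8.
Total: -6 + 9/2 + 6 + 3/2 + 8 = 14.

14


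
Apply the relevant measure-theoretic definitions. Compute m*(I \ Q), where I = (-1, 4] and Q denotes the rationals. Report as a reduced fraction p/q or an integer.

The interval I = (-1, 4] has m(I) = 4 - (-1) = 5 (endpoints are measure-zero, so open/closed/half-open agree). Write I = (I cap Q) u (I \ Q). The rationals in I are countable, so m*(I cap Q) = 0 (cover each rational by intervals whose total length is arbitrarily small). By countable subadditivity m*(I) <= m*(I cap Q) + m*(I \ Q), hence m*(I \ Q) >= m(I) = 5. The reverse inequality m*(I \ Q) <= m*(I) = 5 is trivial since (I \ Q) is a subset of I. Therefore m*(I \ Q) = 5.

5


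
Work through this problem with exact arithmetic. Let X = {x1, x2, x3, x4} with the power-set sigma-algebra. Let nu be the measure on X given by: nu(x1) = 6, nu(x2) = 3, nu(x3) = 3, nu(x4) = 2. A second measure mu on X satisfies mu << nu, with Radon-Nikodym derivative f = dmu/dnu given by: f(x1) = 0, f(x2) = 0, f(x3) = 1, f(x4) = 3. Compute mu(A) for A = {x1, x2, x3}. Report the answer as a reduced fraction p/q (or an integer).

By the defining property of the Radon-Nikodym derivative, for every measurable set A,
  mu(A) = integral_A f dnu.
Since nu is a discrete measure concentrated on the atoms of X, the integral over A reduces to the sum
  mu(A) = sum_{x in A} f(x) * nu({x}).
Computing each term:
  x1: f(x1) * nu(x1) = 0 * 6 = 0.
  x2: f(x2) * nu(x2) = 0 * 3 = 0.
  x3: f(x3) * nu(x3) = 1 * 3 = 3.
Summing: mu(A) = 0 + 0 + 3 = 3.

3


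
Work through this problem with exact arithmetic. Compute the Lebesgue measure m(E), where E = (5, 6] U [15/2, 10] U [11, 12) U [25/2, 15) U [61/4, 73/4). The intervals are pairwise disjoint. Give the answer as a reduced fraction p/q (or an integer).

For pairwise disjoint intervals, m(union_i I_i) = sum_i m(I_i),
and m is invariant under swapping open/closed endpoints (single points have measure 0).
So m(E) = sum_i (b_i - a_i).
  I_1 has length 6 - 5 = 1.
  I_2 has length 10 - 15/2 = 5/2.
  I_3 has length 12 - 11 = 1.
  I_4 has length 15 - 25/2 = 5/2.
  I_5 has length 73/4 - 61/4 = 3.
Summing:
  m(E) = 1 + 5/2 + 1 + 5/2 + 3 = 10.

10


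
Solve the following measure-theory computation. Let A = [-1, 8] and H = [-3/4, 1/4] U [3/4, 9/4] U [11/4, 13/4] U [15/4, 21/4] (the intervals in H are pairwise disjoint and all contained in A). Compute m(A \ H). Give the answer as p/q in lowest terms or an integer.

The ambient interval has length m(A) = 8 - (-1) = 9.
Since the holes are disjoint and sit inside A, by finite additivity
  m(H) = sum_i (b_i - a_i), and m(A \ H) = m(A) - m(H).
Computing the hole measures:
  m(H_1) = 1/4 - (-3/4) = 1.
  m(H_2) = 9/4 - 3/4 = 3/2.
  m(H_3) = 13/4 - 11/4 = 1/2.
  m(H_4) = 21/4 - 15/4 = 3/2.
Summed: m(H) = 1 + 3/2 + 1/2 + 3/2 = 9/2.
So m(A \ H) = 9 - 9/2 = 9/2.

9/2


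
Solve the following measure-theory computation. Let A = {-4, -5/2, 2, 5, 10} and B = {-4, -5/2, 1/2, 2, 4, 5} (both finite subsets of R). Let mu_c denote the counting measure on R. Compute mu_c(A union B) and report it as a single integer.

Counting measure on a finite set equals cardinality. By inclusion-exclusion, |A union B| = |A| + |B| - |A cap B|.
|A| = 5, |B| = 6, |A cap B| = 4.
So mu_c(A union B) = 5 + 6 - 4 = 7.

7


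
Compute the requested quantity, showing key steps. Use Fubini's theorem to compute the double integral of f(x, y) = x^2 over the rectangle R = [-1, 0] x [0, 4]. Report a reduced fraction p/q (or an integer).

f(x, y) is a tensor product of a function of x and a function of y, and both factors are bounded continuous (hence Lebesgue integrable) on the rectangle, so Fubini's theorem applies:
  integral_R f d(m x m) = (integral_a1^b1 x^2 dx) * (integral_a2^b2 1 dy).
Inner integral in x: integral_{-1}^{0} x^2 dx = (0^3 - (-1)^3)/3
  = 1/3.
Inner integral in y: integral_{0}^{4} 1 dy = (4^1 - 0^1)/1
  = 4.
Product: (1/3) * (4) = 4/3.

4/3


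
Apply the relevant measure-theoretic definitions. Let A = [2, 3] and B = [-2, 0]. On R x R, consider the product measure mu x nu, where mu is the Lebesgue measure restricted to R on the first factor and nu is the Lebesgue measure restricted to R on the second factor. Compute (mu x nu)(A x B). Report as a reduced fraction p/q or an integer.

For a measurable rectangle A x B, the product measure satisfies
  (mu x nu)(A x B) = mu(A) * nu(B).
  mu(A) = 1.
  nu(B) = 2.
  (mu x nu)(A x B) = 1 * 2 = 2.

2


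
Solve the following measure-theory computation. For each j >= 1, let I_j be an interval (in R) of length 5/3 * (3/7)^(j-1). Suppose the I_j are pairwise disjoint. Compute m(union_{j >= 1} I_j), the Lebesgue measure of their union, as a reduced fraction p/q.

By countable additivity of the Lebesgue measure on pairwise disjoint measurable sets,
  m(union_{j >= 1} I_j) = sum_{j >= 1} m(I_j) = sum_{j >= 1} a * r^(j-1),
  with a = 5/3 and r = 3/7.
Since 0 < r = 3/7 < 1, the geometric series converges:
  sum_{j >= 1} a * r^(j-1) = a / (1 - r).
  = 5/3 / (1 - 3/7)
  = 5/3 / (4/7)
  = 35/12.

35/12


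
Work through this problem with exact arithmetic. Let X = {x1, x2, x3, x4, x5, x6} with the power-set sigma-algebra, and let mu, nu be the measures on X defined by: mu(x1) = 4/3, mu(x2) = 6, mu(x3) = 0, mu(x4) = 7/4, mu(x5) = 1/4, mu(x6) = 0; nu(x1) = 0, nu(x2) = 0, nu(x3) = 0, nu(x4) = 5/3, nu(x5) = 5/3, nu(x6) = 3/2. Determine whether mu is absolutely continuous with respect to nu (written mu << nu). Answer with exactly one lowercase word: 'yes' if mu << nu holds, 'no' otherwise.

mu << nu means: every nu-null measurable set is also mu-null; equivalently, for every atom x, if nu({x}) = 0 then mu({x}) = 0.
Checking each atom:
  x1: nu = 0, mu = 4/3 > 0 -> violates mu << nu.
  x2: nu = 0, mu = 6 > 0 -> violates mu << nu.
  x3: nu = 0, mu = 0 -> consistent with mu << nu.
  x4: nu = 5/3 > 0 -> no constraint.
  x5: nu = 5/3 > 0 -> no constraint.
  x6: nu = 3/2 > 0 -> no constraint.
The atom(s) x1, x2 violate the condition (nu = 0 but mu > 0). Therefore mu is NOT absolutely continuous w.r.t. nu.

no


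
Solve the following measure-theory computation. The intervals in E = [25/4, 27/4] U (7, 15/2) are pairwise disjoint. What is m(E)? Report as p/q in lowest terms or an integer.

For pairwise disjoint intervals, m(union_i I_i) = sum_i m(I_i),
and m is invariant under swapping open/closed endpoints (single points have measure 0).
So m(E) = sum_i (b_i - a_i).
  I_1 has length 27/4 - 25/4 = 1/2.
  I_2 has length 15/2 - 7 = 1/2.
Summing:
  m(E) = 1/2 + 1/2 = 1.

1


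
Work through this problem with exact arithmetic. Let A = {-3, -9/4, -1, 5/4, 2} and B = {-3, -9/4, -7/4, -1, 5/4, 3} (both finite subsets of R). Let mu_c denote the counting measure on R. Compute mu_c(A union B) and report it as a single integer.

Counting measure on a finite set equals cardinality. By inclusion-exclusion, |A union B| = |A| + |B| - |A cap B|.
|A| = 5, |B| = 6, |A cap B| = 4.
So mu_c(A union B) = 5 + 6 - 4 = 7.

7
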